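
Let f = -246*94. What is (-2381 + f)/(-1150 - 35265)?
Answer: 5101/7283 ≈ 0.70040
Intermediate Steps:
f = -23124
(-2381 + f)/(-1150 - 35265) = (-2381 - 23124)/(-1150 - 35265) = -25505/(-36415) = -25505*(-1/36415) = 5101/7283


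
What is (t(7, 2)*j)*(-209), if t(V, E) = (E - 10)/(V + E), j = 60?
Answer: 33440/3 ≈ 11147.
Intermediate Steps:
t(V, E) = (-10 + E)/(E + V)
(t(7, 2)*j)*(-209) = (((-10 + 2)/(2 + 7))*60)*(-209) = ((-8/9)*60)*(-209) = (((⅑)*(-8))*60)*(-209) = -8/9*60*(-209) = -160/3*(-209) = 33440/3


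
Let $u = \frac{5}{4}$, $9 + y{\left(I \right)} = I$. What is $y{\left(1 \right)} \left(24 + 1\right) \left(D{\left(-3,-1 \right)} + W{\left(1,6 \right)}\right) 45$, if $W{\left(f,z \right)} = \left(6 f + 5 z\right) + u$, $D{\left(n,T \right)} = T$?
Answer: $-326250$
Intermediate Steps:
$y{\left(I \right)} = -9 + I$
$u = \frac{5}{4}$ ($u = 5 \cdot \frac{1}{4} = \frac{5}{4} \approx 1.25$)
$W{\left(f,z \right)} = \frac{5}{4} + 5 z + 6 f$ ($W{\left(f,z \right)} = \left(6 f + 5 z\right) + \frac{5}{4} = \left(5 z + 6 f\right) + \frac{5}{4} = \frac{5}{4} + 5 z + 6 f$)
$y{\left(1 \right)} \left(24 + 1\right) \left(D{\left(-3,-1 \right)} + W{\left(1,6 \right)}\right) 45 = \left(-9 + 1\right) \left(24 + 1\right) \left(-1 + \left(\frac{5}{4} + 5 \cdot 6 + 6 \cdot 1\right)\right) 45 = - 8 \cdot 25 \left(-1 + \left(\frac{5}{4} + 30 + 6\right)\right) 45 = - 8 \cdot 25 \left(-1 + \frac{149}{4}\right) 45 = - 8 \cdot 25 \cdot \frac{145}{4} \cdot 45 = \left(-8\right) \frac{3625}{4} \cdot 45 = \left(-7250\right) 45 = -326250$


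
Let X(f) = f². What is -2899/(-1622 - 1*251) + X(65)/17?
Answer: 7962708/31841 ≈ 250.08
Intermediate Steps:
-2899/(-1622 - 1*251) + X(65)/17 = -2899/(-1622 - 1*251) + 65²/17 = -2899/(-1622 - 251) + 4225*(1/17) = -2899/(-1873) + 4225/17 = -2899*(-1/1873) + 4225/17 = 2899/1873 + 4225/17 = 7962708/31841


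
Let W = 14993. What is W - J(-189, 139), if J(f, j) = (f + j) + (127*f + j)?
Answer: 38907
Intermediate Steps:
J(f, j) = 2*j + 128*f (J(f, j) = (f + j) + (j + 127*f) = 2*j + 128*f)
W - J(-189, 139) = 14993 - (2*139 + 128*(-189)) = 14993 - (278 - 24192) = 14993 - 1*(-23914) = 14993 + 23914 = 38907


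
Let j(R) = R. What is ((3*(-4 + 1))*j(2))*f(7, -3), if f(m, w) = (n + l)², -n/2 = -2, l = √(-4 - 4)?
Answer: -144 - 288*I*√2 ≈ -144.0 - 407.29*I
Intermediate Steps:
l = 2*I*√2 (l = √(-8) = 2*I*√2 ≈ 2.8284*I)
n = 4 (n = -2*(-2) = 4)
f(m, w) = (4 + 2*I*√2)²
((3*(-4 + 1))*j(2))*f(7, -3) = ((3*(-4 + 1))*2)*(8 + 16*I*√2) = ((3*(-3))*2)*(8 + 16*I*√2) = (-9*2)*(8 + 16*I*√2) = -18*(8 + 16*I*√2) = -144 - 288*I*√2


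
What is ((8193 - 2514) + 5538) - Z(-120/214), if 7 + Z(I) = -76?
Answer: 11300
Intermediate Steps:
Z(I) = -83 (Z(I) = -7 - 76 = -83)
((8193 - 2514) + 5538) - Z(-120/214) = ((8193 - 2514) + 5538) - 1*(-83) = (5679 + 5538) + 83 = 11217 + 83 = 11300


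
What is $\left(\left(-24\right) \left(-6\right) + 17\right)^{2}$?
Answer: $25921$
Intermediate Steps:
$\left(\left(-24\right) \left(-6\right) + 17\right)^{2} = \left(144 + 17\right)^{2} = 161^{2} = 25921$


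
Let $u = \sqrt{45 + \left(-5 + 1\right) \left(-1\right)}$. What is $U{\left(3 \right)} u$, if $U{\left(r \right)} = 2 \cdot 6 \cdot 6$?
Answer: $504$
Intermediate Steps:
$U{\left(r \right)} = 72$ ($U{\left(r \right)} = 12 \cdot 6 = 72$)
$u = 7$ ($u = \sqrt{45 - -4} = \sqrt{45 + 4} = \sqrt{49} = 7$)
$U{\left(3 \right)} u = 72 \cdot 7 = 504$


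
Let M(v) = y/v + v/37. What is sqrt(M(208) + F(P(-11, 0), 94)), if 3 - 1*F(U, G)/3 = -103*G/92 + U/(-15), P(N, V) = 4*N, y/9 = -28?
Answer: 3*sqrt(435609662995)/110630 ≈ 17.898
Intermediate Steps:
y = -252 (y = 9*(-28) = -252)
F(U, G) = 9 + U/5 + 309*G/92 (F(U, G) = 9 - 3*(-103*G/92 + U/(-15)) = 9 - 3*(-103*G*(1/92) + U*(-1/15)) = 9 - 3*(-103*G/92 - U/15) = 9 + (U/5 + 309*G/92) = 9 + U/5 + 309*G/92)
M(v) = -252/v + v/37
sqrt(M(208) + F(P(-11, 0), 94)) = sqrt((-252/208 + (1/37)*208) + (9 + (4*(-11))/5 + (309/92)*94)) = sqrt((-252*1/208 + 208/37) + (9 + (1/5)*(-44) + 14523/46)) = sqrt((-63/52 + 208/37) + (9 - 44/5 + 14523/46)) = sqrt(8485/1924 + 72661/230) = sqrt(70875657/221260) = 3*sqrt(435609662995)/110630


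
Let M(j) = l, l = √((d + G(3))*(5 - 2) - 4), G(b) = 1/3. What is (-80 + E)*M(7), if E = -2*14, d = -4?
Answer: -108*I*√15 ≈ -418.28*I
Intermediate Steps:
G(b) = ⅓
l = I*√15 (l = √((-4 + ⅓)*(5 - 2) - 4) = √(-11/3*3 - 4) = √(-11 - 4) = √(-15) = I*√15 ≈ 3.873*I)
M(j) = I*√15
E = -28
(-80 + E)*M(7) = (-80 - 28)*(I*√15) = -108*I*√15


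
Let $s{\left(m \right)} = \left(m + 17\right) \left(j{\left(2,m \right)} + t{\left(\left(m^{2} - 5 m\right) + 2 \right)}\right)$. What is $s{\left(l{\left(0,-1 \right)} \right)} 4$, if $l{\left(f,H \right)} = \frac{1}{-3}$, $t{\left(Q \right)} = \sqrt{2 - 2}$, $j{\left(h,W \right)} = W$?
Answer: $- \frac{200}{9} \approx -22.222$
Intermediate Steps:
$t{\left(Q \right)} = 0$ ($t{\left(Q \right)} = \sqrt{0} = 0$)
$l{\left(f,H \right)} = - \frac{1}{3}$
$s{\left(m \right)} = m \left(17 + m\right)$ ($s{\left(m \right)} = \left(m + 17\right) \left(m + 0\right) = \left(17 + m\right) m = m \left(17 + m\right)$)
$s{\left(l{\left(0,-1 \right)} \right)} 4 = - \frac{17 - \frac{1}{3}}{3} \cdot 4 = \left(- \frac{1}{3}\right) \frac{50}{3} \cdot 4 = \left(- \frac{50}{9}\right) 4 = - \frac{200}{9}$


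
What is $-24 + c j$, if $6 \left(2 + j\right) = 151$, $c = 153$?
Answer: $\frac{7041}{2} \approx 3520.5$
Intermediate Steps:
$j = \frac{139}{6}$ ($j = -2 + \frac{1}{6} \cdot 151 = -2 + \frac{151}{6} = \frac{139}{6} \approx 23.167$)
$-24 + c j = -24 + 153 \cdot \frac{139}{6} = -24 + \frac{7089}{2} = \frac{7041}{2}$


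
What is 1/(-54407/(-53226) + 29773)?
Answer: 53226/1584752105 ≈ 3.3586e-5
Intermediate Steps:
1/(-54407/(-53226) + 29773) = 1/(-54407*(-1/53226) + 29773) = 1/(54407/53226 + 29773) = 1/(1584752105/53226) = 53226/1584752105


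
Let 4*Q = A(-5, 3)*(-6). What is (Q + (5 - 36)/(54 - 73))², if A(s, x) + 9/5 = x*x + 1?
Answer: 4108729/36100 ≈ 113.82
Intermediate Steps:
A(s, x) = -⅘ + x² (A(s, x) = -9/5 + (x*x + 1) = -9/5 + (x² + 1) = -9/5 + (1 + x²) = -⅘ + x²)
Q = -123/10 (Q = ((-⅘ + 3²)*(-6))/4 = ((-⅘ + 9)*(-6))/4 = ((41/5)*(-6))/4 = (¼)*(-246/5) = -123/10 ≈ -12.300)
(Q + (5 - 36)/(54 - 73))² = (-123/10 + (5 - 36)/(54 - 73))² = (-123/10 - 31/(-19))² = (-123/10 - 31*(-1/19))² = (-123/10 + 31/19)² = (-2027/190)² = 4108729/36100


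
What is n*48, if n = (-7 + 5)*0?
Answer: 0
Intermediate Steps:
n = 0 (n = -2*0 = 0)
n*48 = 0*48 = 0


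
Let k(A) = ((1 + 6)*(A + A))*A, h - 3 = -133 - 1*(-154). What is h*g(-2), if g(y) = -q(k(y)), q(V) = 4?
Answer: -96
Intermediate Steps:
h = 24 (h = 3 + (-133 - 1*(-154)) = 3 + (-133 + 154) = 3 + 21 = 24)
k(A) = 14*A**2 (k(A) = (7*(2*A))*A = (14*A)*A = 14*A**2)
g(y) = -4 (g(y) = -1*4 = -4)
h*g(-2) = 24*(-4) = -96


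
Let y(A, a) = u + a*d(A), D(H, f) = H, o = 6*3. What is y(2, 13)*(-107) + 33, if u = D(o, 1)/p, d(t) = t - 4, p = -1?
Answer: 4741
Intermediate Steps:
o = 18
d(t) = -4 + t
u = -18 (u = 18/(-1) = 18*(-1) = -18)
y(A, a) = -18 + a*(-4 + A)
y(2, 13)*(-107) + 33 = (-18 + 13*(-4 + 2))*(-107) + 33 = (-18 + 13*(-2))*(-107) + 33 = (-18 - 26)*(-107) + 33 = -44*(-107) + 33 = 4708 + 33 = 4741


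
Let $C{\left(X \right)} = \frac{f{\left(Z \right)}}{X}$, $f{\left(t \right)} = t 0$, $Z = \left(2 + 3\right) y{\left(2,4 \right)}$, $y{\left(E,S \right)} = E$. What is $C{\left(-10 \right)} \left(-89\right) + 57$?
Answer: $57$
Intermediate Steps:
$Z = 10$ ($Z = \left(2 + 3\right) 2 = 5 \cdot 2 = 10$)
$f{\left(t \right)} = 0$
$C{\left(X \right)} = 0$ ($C{\left(X \right)} = \frac{0}{X} = 0$)
$C{\left(-10 \right)} \left(-89\right) + 57 = 0 \left(-89\right) + 57 = 0 + 57 = 57$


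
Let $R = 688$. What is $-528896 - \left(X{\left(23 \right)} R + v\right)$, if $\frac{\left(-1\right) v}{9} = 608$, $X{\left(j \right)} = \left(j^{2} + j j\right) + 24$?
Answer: $-1267840$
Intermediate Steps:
$X{\left(j \right)} = 24 + 2 j^{2}$ ($X{\left(j \right)} = \left(j^{2} + j^{2}\right) + 24 = 2 j^{2} + 24 = 24 + 2 j^{2}$)
$v = -5472$ ($v = \left(-9\right) 608 = -5472$)
$-528896 - \left(X{\left(23 \right)} R + v\right) = -528896 - \left(\left(24 + 2 \cdot 23^{2}\right) 688 - 5472\right) = -528896 - \left(\left(24 + 2 \cdot 529\right) 688 - 5472\right) = -528896 - \left(\left(24 + 1058\right) 688 - 5472\right) = -528896 - \left(1082 \cdot 688 - 5472\right) = -528896 - \left(744416 - 5472\right) = -528896 - 738944 = -1267840$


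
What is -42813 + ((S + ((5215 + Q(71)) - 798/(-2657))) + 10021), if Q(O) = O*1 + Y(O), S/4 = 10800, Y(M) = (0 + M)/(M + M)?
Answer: 83402169/5314 ≈ 15695.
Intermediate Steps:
Y(M) = ½ (Y(M) = M/((2*M)) = M*(1/(2*M)) = ½)
S = 43200 (S = 4*10800 = 43200)
Q(O) = ½ + O (Q(O) = O*1 + ½ = O + ½ = ½ + O)
-42813 + ((S + ((5215 + Q(71)) - 798/(-2657))) + 10021) = -42813 + ((43200 + ((5215 + (½ + 71)) - 798/(-2657))) + 10021) = -42813 + ((43200 + ((5215 + 143/2) - 798*(-1/2657))) + 10021) = -42813 + ((43200 + (10573/2 + 798/2657)) + 10021) = -42813 + ((43200 + 28094057/5314) + 10021) = -42813 + (257658857/5314 + 10021) = -42813 + 310910451/5314 = 83402169/5314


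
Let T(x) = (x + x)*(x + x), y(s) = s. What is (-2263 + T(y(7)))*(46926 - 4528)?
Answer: -87636666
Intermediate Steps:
T(x) = 4*x**2 (T(x) = (2*x)*(2*x) = 4*x**2)
(-2263 + T(y(7)))*(46926 - 4528) = (-2263 + 4*7**2)*(46926 - 4528) = (-2263 + 4*49)*42398 = (-2263 + 196)*42398 = -2067*42398 = -87636666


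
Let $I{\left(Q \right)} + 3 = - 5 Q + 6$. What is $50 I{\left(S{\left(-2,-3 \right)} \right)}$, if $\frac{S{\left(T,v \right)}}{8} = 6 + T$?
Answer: $-7850$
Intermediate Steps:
$S{\left(T,v \right)} = 48 + 8 T$ ($S{\left(T,v \right)} = 8 \left(6 + T\right) = 48 + 8 T$)
$I{\left(Q \right)} = 3 - 5 Q$ ($I{\left(Q \right)} = -3 - \left(-6 + 5 Q\right) = 3 - 5 Q$)
$50 I{\left(S{\left(-2,-3 \right)} \right)} = 50 \left(3 - 5 \left(48 + 8 \left(-2\right)\right)\right) = 50 \left(3 - 5 \left(48 - 16\right)\right) = 50 \left(3 - 160\right) = 50 \left(-157\right) = -7850$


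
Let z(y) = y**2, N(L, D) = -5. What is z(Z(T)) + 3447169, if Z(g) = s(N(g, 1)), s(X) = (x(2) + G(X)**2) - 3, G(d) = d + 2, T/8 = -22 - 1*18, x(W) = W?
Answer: 3447233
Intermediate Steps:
T = -320 (T = 8*(-22 - 1*18) = 8*(-22 - 18) = 8*(-40) = -320)
G(d) = 2 + d
s(X) = -1 + (2 + X)**2 (s(X) = (2 + (2 + X)**2) - 3 = -1 + (2 + X)**2)
Z(g) = 8 (Z(g) = -1 + (2 - 5)**2 = -1 + (-3)**2 = -1 + 9 = 8)
z(Z(T)) + 3447169 = 8**2 + 3447169 = 64 + 3447169 = 3447233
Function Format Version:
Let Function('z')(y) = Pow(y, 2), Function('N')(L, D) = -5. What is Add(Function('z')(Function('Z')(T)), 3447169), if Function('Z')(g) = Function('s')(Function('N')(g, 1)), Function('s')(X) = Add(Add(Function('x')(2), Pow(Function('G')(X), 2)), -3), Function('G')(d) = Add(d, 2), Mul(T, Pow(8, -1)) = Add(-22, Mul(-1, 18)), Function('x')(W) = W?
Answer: 3447233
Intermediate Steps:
T = -320 (T = Mul(8, Add(-22, Mul(-1, 18))) = Mul(8, Add(-22, -18)) = Mul(8, -40) = -320)
Function('G')(d) = Add(2, d)
Function('s')(X) = Add(-1, Pow(Add(2, X), 2)) (Function('s')(X) = Add(Add(2, Pow(Add(2, X), 2)), -3) = Add(-1, Pow(Add(2, X), 2)))
Function('Z')(g) = 8 (Function('Z')(g) = Add(-1, Pow(Add(2, -5), 2)) = Add(-1, Pow(-3, 2)) = Add(-1, 9) = 8)
Add(Function('z')(Function('Z')(T)), 3447169) = Add(Pow(8, 2), 3447169) = Add(64, 3447169) = 3447233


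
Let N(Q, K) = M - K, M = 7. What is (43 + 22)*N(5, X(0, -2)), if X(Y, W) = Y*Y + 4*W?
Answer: 975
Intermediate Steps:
X(Y, W) = Y**2 + 4*W
N(Q, K) = 7 - K
(43 + 22)*N(5, X(0, -2)) = (43 + 22)*(7 - (0**2 + 4*(-2))) = 65*(7 - (0 - 8)) = 65*(7 - 1*(-8)) = 65*(7 + 8) = 65*15 = 975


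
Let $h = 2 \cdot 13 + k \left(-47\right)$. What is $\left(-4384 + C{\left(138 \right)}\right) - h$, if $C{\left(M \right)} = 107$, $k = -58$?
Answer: $-7029$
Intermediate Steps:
$h = 2752$ ($h = 2 \cdot 13 - -2726 = 26 + 2726 = 2752$)
$\left(-4384 + C{\left(138 \right)}\right) - h = \left(-4384 + 107\right) - 2752 = -4277 - 2752 = -7029$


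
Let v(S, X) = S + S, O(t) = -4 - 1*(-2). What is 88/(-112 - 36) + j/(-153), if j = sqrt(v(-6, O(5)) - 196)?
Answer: -22/37 - 4*I*sqrt(13)/153 ≈ -0.59459 - 0.094263*I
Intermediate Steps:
O(t) = -2 (O(t) = -4 + 2 = -2)
v(S, X) = 2*S
j = 4*I*sqrt(13) (j = sqrt(2*(-6) - 196) = sqrt(-12 - 196) = sqrt(-208) = 4*I*sqrt(13) ≈ 14.422*I)
88/(-112 - 36) + j/(-153) = 88/(-112 - 36) + (4*I*sqrt(13))/(-153) = 88/(-148) + (4*I*sqrt(13))*(-1/153) = 88*(-1/148) - 4*I*sqrt(13)/153 = -22/37 - 4*I*sqrt(13)/153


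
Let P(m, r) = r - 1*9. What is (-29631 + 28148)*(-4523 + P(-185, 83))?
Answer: 6597867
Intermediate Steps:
P(m, r) = -9 + r (P(m, r) = r - 9 = -9 + r)
(-29631 + 28148)*(-4523 + P(-185, 83)) = (-29631 + 28148)*(-4523 + (-9 + 83)) = -1483*(-4523 + 74) = -1483*(-4449) = 6597867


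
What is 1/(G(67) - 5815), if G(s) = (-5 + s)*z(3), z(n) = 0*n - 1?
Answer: -1/5877 ≈ -0.00017015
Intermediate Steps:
z(n) = -1 (z(n) = 0 - 1 = -1)
G(s) = 5 - s (G(s) = (-5 + s)*(-1) = 5 - s)
1/(G(67) - 5815) = 1/((5 - 1*67) - 5815) = 1/((5 - 67) - 5815) = 1/(-62 - 5815) = 1/(-5877) = -1/5877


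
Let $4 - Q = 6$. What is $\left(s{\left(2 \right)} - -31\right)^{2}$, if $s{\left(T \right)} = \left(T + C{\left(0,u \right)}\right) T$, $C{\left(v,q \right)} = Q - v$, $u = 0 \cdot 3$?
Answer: $961$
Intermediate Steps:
$Q = -2$ ($Q = 4 - 6 = -2$)
$u = 0$
$C{\left(v,q \right)} = -2 - v$
$s{\left(T \right)} = T \left(-2 + T\right)$ ($s{\left(T \right)} = \left(T - 2\right) T = \left(-2 + T\right) T = T \left(-2 + T\right)$)
$\left(s{\left(2 \right)} - -31\right)^{2} = \left(2 \left(-2 + 2\right) - -31\right)^{2} = \left(2 \cdot 0 + \left(-20 + 51\right)\right)^{2} = \left(0 + 31\right)^{2} = 31^{2} = 961$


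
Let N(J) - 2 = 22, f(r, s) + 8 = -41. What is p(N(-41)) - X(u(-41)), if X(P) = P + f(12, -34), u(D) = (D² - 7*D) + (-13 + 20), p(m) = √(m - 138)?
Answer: -1926 + I*√114 ≈ -1926.0 + 10.677*I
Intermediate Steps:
f(r, s) = -49 (f(r, s) = -8 - 41 = -49)
N(J) = 24 (N(J) = 2 + 22 = 24)
p(m) = √(-138 + m)
u(D) = 7 + D² - 7*D (u(D) = (D² - 7*D) + 7 = 7 + D² - 7*D)
X(P) = -49 + P (X(P) = P - 49 = -49 + P)
p(N(-41)) - X(u(-41)) = √(-138 + 24) - (-49 + (7 + (-41)² - 7*(-41))) = √(-114) - (-49 + (7 + 1681 + 287)) = I*√114 - (-49 + 1975) = I*√114 - 1*1926 = I*√114 - 1926 = -1926 + I*√114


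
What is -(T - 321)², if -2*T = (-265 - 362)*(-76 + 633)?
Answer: -121519868409/4 ≈ -3.0380e+10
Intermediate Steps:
T = 349239/2 (T = -(-265 - 362)*(-76 + 633)/2 = -(-627)*557/2 = -½*(-349239) = 349239/2 ≈ 1.7462e+5)
-(T - 321)² = -(349239/2 - 321)² = -(348597/2)² = -1*121519868409/4 = -121519868409/4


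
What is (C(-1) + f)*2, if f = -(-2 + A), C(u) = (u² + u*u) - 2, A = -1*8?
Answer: 20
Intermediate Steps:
A = -8
C(u) = -2 + 2*u² (C(u) = (u² + u²) - 2 = 2*u² - 2 = -2 + 2*u²)
f = 10 (f = -(-2 - 8) = -1*(-10) = 10)
(C(-1) + f)*2 = ((-2 + 2*(-1)²) + 10)*2 = ((-2 + 2*1) + 10)*2 = ((-2 + 2) + 10)*2 = (0 + 10)*2 = 10*2 = 20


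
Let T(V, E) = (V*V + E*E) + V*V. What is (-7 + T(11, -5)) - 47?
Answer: 213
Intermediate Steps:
T(V, E) = E² + 2*V² (T(V, E) = (V² + E²) + V² = (E² + V²) + V² = E² + 2*V²)
(-7 + T(11, -5)) - 47 = (-7 + ((-5)² + 2*11²)) - 47 = (-7 + (25 + 2*121)) - 47 = (-7 + (25 + 242)) - 47 = (-7 + 267) - 47 = 260 - 47 = 213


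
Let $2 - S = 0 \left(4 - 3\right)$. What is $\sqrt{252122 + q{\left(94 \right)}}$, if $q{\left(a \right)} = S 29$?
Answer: $6 \sqrt{7005} \approx 502.18$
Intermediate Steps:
$S = 2$ ($S = 2 - 0 \left(4 - 3\right) = 2 - 0 \cdot 1 = 2 - 0 = 2 + 0 = 2$)
$q{\left(a \right)} = 58$ ($q{\left(a \right)} = 2 \cdot 29 = 58$)
$\sqrt{252122 + q{\left(94 \right)}} = \sqrt{252122 + 58} = \sqrt{252180} = 6 \sqrt{7005}$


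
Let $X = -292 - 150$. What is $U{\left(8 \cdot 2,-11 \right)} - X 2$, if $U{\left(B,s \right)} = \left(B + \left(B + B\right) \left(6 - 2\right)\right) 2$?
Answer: $1172$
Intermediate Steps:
$X = -442$ ($X = -292 - 150 = -442$)
$U{\left(B,s \right)} = 18 B$ ($U{\left(B,s \right)} = \left(B + 2 B 4\right) 2 = \left(B + 8 B\right) 2 = 9 B 2 = 18 B$)
$U{\left(8 \cdot 2,-11 \right)} - X 2 = 18 \cdot 8 \cdot 2 - \left(-442\right) 2 = 18 \cdot 16 - -884 = 288 + 884 = 1172$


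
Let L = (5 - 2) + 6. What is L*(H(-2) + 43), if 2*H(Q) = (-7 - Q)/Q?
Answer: 1593/4 ≈ 398.25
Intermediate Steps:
H(Q) = (-7 - Q)/(2*Q) (H(Q) = ((-7 - Q)/Q)/2 = (-7 - Q)/(2*Q))
L = 9 (L = 3 + 6 = 9)
L*(H(-2) + 43) = 9*((½)*(-7 - 1*(-2))/(-2) + 43) = 9*((½)*(-½)*(-7 + 2) + 43) = 9*((½)*(-½)*(-5) + 43) = 9*(5/4 + 43) = 9*(177/4) = 1593/4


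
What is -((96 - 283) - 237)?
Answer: 424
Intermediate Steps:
-((96 - 283) - 237) = -(-187 - 237) = -1*(-424) = 424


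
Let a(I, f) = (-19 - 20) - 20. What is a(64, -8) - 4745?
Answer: -4804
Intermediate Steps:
a(I, f) = -59 (a(I, f) = -39 - 20 = -59)
a(64, -8) - 4745 = -59 - 4745 = -4804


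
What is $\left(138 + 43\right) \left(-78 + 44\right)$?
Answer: $-6154$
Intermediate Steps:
$\left(138 + 43\right) \left(-78 + 44\right) = 181 \left(-34\right) = -6154$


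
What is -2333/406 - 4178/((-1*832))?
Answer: -61197/84448 ≈ -0.72467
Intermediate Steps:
-2333/406 - 4178/((-1*832)) = -2333*1/406 - 4178/(-832) = -2333/406 - 4178*(-1/832) = -2333/406 + 2089/416 = -61197/84448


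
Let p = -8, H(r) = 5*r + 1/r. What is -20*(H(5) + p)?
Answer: -344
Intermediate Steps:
H(r) = 1/r + 5*r
-20*(H(5) + p) = -20*((1/5 + 5*5) - 8) = -20*((⅕ + 25) - 8) = -20*(126/5 - 8) = -20*86/5 = -344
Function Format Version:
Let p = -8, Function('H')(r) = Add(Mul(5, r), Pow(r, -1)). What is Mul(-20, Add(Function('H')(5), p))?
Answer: -344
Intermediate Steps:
Function('H')(r) = Add(Pow(r, -1), Mul(5, r))
Mul(-20, Add(Function('H')(5), p)) = Mul(-20, Add(Add(Pow(5, -1), Mul(5, 5)), -8)) = Mul(-20, Add(Add(Rational(1, 5), 25), -8)) = Mul(-20, Add(Rational(126, 5), -8)) = Mul(-20, Rational(86, 5)) = -344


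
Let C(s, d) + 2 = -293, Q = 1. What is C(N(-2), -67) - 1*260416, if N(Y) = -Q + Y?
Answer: -260711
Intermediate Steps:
N(Y) = -1 + Y (N(Y) = -1*1 + Y = -1 + Y)
C(s, d) = -295 (C(s, d) = -2 - 293 = -295)
C(N(-2), -67) - 1*260416 = -295 - 1*260416 = -295 - 260416 = -260711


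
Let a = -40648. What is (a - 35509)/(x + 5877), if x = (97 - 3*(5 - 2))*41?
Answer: -76157/9485 ≈ -8.0292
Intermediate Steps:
x = 3608 (x = (97 - 3*3)*41 = (97 - 9)*41 = 88*41 = 3608)
(a - 35509)/(x + 5877) = (-40648 - 35509)/(3608 + 5877) = -76157/9485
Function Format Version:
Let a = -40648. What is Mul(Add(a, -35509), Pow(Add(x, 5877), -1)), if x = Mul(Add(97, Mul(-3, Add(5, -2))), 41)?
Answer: Rational(-76157, 9485) ≈ -8.0292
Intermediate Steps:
x = 3608 (x = Mul(Add(97, Mul(-3, 3)), 41) = Mul(Add(97, -9), 41) = Mul(88, 41) = 3608)
Mul(Add(a, -35509), Pow(Add(x, 5877), -1)) = Mul(Add(-40648, -35509), Pow(Add(3608, 5877), -1)) = Mul(-76157, Pow(9485, -1)) = Mul(-76157, Rational(1, 9485)) = Rational(-76157, 9485)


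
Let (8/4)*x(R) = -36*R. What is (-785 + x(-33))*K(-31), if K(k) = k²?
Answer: -183551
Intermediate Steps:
x(R) = -18*R (x(R) = (-36*R)/2 = -18*R)
(-785 + x(-33))*K(-31) = (-785 - 18*(-33))*(-31)² = (-785 + 594)*961 = -191*961 = -183551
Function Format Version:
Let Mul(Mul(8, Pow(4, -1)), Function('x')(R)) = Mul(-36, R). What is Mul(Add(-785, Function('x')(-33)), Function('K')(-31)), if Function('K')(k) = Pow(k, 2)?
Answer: -183551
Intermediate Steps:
Function('x')(R) = Mul(-18, R) (Function('x')(R) = Mul(Rational(1, 2), Mul(-36, R)) = Mul(-18, R))
Mul(Add(-785, Function('x')(-33)), Function('K')(-31)) = Mul(Add(-785, Mul(-18, -33)), Pow(-31, 2)) = Mul(Add(-785, 594), 961) = Mul(-191, 961) = -183551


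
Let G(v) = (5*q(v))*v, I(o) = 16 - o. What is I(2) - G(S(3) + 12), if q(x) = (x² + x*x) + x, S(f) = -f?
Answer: -7681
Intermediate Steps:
q(x) = x + 2*x² (q(x) = (x² + x²) + x = 2*x² + x = x + 2*x²)
G(v) = 5*v²*(1 + 2*v) (G(v) = (5*(v*(1 + 2*v)))*v = (5*v*(1 + 2*v))*v = 5*v²*(1 + 2*v))
I(2) - G(S(3) + 12) = (16 - 1*2) - (-1*3 + 12)²*(5 + 10*(-1*3 + 12)) = (16 - 2) - (-3 + 12)²*(5 + 10*(-3 + 12)) = 14 - 9²*(5 + 10*9) = 14 - 81*(5 + 90) = 14 - 81*95 = 14 - 1*7695 = 14 - 7695 = -7681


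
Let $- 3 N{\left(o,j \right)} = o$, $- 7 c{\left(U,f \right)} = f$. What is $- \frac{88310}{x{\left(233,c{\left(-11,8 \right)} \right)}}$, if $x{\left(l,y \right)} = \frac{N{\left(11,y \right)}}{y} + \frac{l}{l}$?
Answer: $- \frac{2119440}{101} \approx -20985.0$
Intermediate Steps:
$c{\left(U,f \right)} = - \frac{f}{7}$
$N{\left(o,j \right)} = - \frac{o}{3}$
$x{\left(l,y \right)} = 1 - \frac{11}{3 y}$ ($x{\left(l,y \right)} = \frac{\left(- \frac{1}{3}\right) 11}{y} + \frac{l}{l} = - \frac{11}{3 y} + 1 = 1 - \frac{11}{3 y}$)
$- \frac{88310}{x{\left(233,c{\left(-11,8 \right)} \right)}} = - \frac{88310}{\frac{1}{\left(- \frac{1}{7}\right) 8} \left(- \frac{11}{3} - \frac{8}{7}\right)} = - \frac{88310}{\frac{1}{- \frac{8}{7}} \left(- \frac{11}{3} - \frac{8}{7}\right)} = - \frac{88310}{\left(- \frac{7}{8}\right) \left(- \frac{101}{21}\right)} = - \frac{88310}{\frac{101}{24}} = \left(-88310\right) \frac{24}{101} = - \frac{2119440}{101}$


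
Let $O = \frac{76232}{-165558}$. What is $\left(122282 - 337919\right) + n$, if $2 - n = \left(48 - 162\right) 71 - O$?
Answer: $- \frac{17180074555}{82779} \approx -2.0754 \cdot 10^{5}$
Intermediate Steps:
$O = - \frac{38116}{82779}$ ($O = 76232 \left(- \frac{1}{165558}\right) = - \frac{38116}{82779} \approx -0.46045$)
$n = \frac{670140668}{82779}$ ($n = 2 - \left(\left(48 - 162\right) 71 - - \frac{38116}{82779}\right) = 2 - \left(\left(-114\right) 71 + \frac{38116}{82779}\right) = 2 - \left(-8094 + \frac{38116}{82779}\right) = 2 - - \frac{669975110}{82779} = 2 + \frac{669975110}{82779} = \frac{670140668}{82779} \approx 8095.5$)
$\left(122282 - 337919\right) + n = \left(122282 - 337919\right) + \frac{670140668}{82779} = -215637 + \frac{670140668}{82779} = - \frac{17180074555}{82779}$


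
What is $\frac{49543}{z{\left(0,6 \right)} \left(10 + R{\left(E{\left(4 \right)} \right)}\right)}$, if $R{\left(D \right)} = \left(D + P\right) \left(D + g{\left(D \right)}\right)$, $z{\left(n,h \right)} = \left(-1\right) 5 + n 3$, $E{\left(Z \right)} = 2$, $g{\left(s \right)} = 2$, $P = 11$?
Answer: $- \frac{49543}{310} \approx -159.82$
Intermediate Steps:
$z{\left(n,h \right)} = -5 + 3 n$
$R{\left(D \right)} = \left(2 + D\right) \left(11 + D\right)$ ($R{\left(D \right)} = \left(D + 11\right) \left(D + 2\right) = \left(11 + D\right) \left(2 + D\right) = \left(2 + D\right) \left(11 + D\right)$)
$\frac{49543}{z{\left(0,6 \right)} \left(10 + R{\left(E{\left(4 \right)} \right)}\right)} = \frac{49543}{\left(-5 + 3 \cdot 0\right) \left(10 + \left(22 + 2^{2} + 13 \cdot 2\right)\right)} = \frac{49543}{\left(-5 + 0\right) \left(10 + \left(22 + 4 + 26\right)\right)} = \frac{49543}{\left(-5\right) \left(10 + 52\right)} = \frac{49543}{\left(-5\right) 62} = \frac{49543}{-310} = 49543 \left(- \frac{1}{310}\right) = - \frac{49543}{310}$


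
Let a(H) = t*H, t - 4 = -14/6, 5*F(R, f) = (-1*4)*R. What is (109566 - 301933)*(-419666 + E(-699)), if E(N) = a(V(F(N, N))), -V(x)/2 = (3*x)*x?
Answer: 3411352121254/5 ≈ 6.8227e+11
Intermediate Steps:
F(R, f) = -4*R/5 (F(R, f) = ((-1*4)*R)/5 = (-4*R)/5 = -4*R/5)
t = 5/3 (t = 4 - 14/6 = 4 - 14*⅙ = 4 - 7/3 = 5/3 ≈ 1.6667)
V(x) = -6*x² (V(x) = -2*3*x*x = -6*x²)
a(H) = 5*H/3
E(N) = -32*N²/5 (E(N) = 5*(-6*16*N²/25)/3 = 5*(-96*N²/25)/3 = -32*N²/5)
(109566 - 301933)*(-419666 + E(-699)) = (109566 - 301933)*(-419666 - 32/5*(-699)²) = -192367*(-419666 - 32/5*488601) = -192367*(-419666 - 15635232/5) = -192367*(-17733562/5) = 3411352121254/5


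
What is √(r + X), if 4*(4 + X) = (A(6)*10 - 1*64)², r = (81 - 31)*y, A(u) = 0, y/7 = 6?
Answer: 4*√195 ≈ 55.857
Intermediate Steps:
y = 42 (y = 7*6 = 42)
r = 2100 (r = (81 - 31)*42 = 50*42 = 2100)
X = 1020 (X = -4 + (0*10 - 1*64)²/4 = -4 + (0 - 64)²/4 = -4 + (¼)*(-64)² = -4 + (¼)*4096 = -4 + 1024 = 1020)
√(r + X) = √(2100 + 1020) = √3120 = 4*√195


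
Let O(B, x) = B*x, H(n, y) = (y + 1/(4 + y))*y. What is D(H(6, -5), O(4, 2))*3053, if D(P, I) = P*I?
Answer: 732720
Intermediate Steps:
H(n, y) = y*(y + 1/(4 + y))
D(P, I) = I*P
D(H(6, -5), O(4, 2))*3053 = ((4*2)*(-5*(1 + (-5)² + 4*(-5))/(4 - 5)))*3053 = (8*(-5*(1 + 25 - 20)/(-1)))*3053 = (8*(-5*(-1)*6))*3053 = (8*30)*3053 = 240*3053 = 732720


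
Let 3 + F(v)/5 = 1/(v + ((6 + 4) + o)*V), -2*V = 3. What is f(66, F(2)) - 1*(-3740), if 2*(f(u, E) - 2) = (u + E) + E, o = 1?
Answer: 109030/29 ≈ 3759.7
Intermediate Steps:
V = -3/2 (V = -½*3 = -3/2 ≈ -1.5000)
F(v) = -15 + 5/(-33/2 + v) (F(v) = -15 + 5/(v + ((6 + 4) + 1)*(-3/2)) = -15 + 5/(v + (10 + 1)*(-3/2)) = -15 + 5/(v + 11*(-3/2)) = -15 + 5/(v - 33/2) = -15 + 5/(-33/2 + v))
f(u, E) = 2 + E + u/2 (f(u, E) = 2 + ((u + E) + E)/2 = 2 + ((E + u) + E)/2 = 2 + (u + 2*E)/2 = 2 + (E + u/2) = 2 + E + u/2)
f(66, F(2)) - 1*(-3740) = (2 + 5*(101 - 6*2)/(-33 + 2*2) + (½)*66) - 1*(-3740) = (2 + 5*(101 - 12)/(-33 + 4) + 33) + 3740 = (2 + 5*89/(-29) + 33) + 3740 = (2 + 5*(-1/29)*89 + 33) + 3740 = (2 - 445/29 + 33) + 3740 = 570/29 + 3740 = 109030/29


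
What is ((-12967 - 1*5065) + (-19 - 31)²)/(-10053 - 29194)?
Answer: 15532/39247 ≈ 0.39575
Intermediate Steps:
((-12967 - 1*5065) + (-19 - 31)²)/(-10053 - 29194) = ((-12967 - 5065) + (-50)²)/(-39247) = (-18032 + 2500)*(-1/39247) = -15532*(-1/39247) = 15532/39247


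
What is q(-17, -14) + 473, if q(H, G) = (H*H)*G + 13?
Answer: -3560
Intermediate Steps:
q(H, G) = 13 + G*H² (q(H, G) = H²*G + 13 = G*H² + 13 = 13 + G*H²)
q(-17, -14) + 473 = (13 - 14*(-17)²) + 473 = (13 - 14*289) + 473 = (13 - 4046) + 473 = -4033 + 473 = -3560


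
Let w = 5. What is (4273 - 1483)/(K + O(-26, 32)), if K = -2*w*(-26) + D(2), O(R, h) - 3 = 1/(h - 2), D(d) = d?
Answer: 83700/7951 ≈ 10.527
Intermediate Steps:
O(R, h) = 3 + 1/(-2 + h) (O(R, h) = 3 + 1/(h - 2) = 3 + 1/(-2 + h))
K = 262 (K = -2*5*(-26) + 2 = -10*(-26) + 2 = 260 + 2 = 262)
(4273 - 1483)/(K + O(-26, 32)) = (4273 - 1483)/(262 + (-5 + 3*32)/(-2 + 32)) = 2790/(262 + (-5 + 96)/30) = 2790/(262 + (1/30)*91) = 2790/(262 + 91/30) = 2790/(7951/30) = 2790*(30/7951) = 83700/7951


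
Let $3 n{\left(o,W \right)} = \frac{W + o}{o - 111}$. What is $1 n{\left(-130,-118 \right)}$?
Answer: $\frac{248}{723} \approx 0.34302$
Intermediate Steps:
$n{\left(o,W \right)} = \frac{W + o}{3 \left(-111 + o\right)}$ ($n{\left(o,W \right)} = \frac{\left(W + o\right) \frac{1}{o - 111}}{3} = \frac{\left(W + o\right) \frac{1}{-111 + o}}{3} = \frac{\frac{1}{-111 + o} \left(W + o\right)}{3} = \frac{W + o}{3 \left(-111 + o\right)}$)
$1 n{\left(-130,-118 \right)} = 1 \frac{-118 - 130}{3 \left(-111 - 130\right)} = 1 \cdot \frac{1}{3} \frac{1}{-241} \left(-248\right) = 1 \cdot \frac{1}{3} \left(- \frac{1}{241}\right) \left(-248\right) = 1 \cdot \frac{248}{723} = \frac{248}{723}$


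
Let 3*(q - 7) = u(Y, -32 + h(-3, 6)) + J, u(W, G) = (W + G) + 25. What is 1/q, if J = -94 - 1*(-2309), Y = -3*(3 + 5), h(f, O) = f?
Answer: 1/734 ≈ 0.0013624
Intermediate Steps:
Y = -24 (Y = -3*8 = -24)
u(W, G) = 25 + G + W (u(W, G) = (G + W) + 25 = 25 + G + W)
J = 2215 (J = -94 + 2309 = 2215)
q = 734 (q = 7 + ((25 + (-32 - 3) - 24) + 2215)/3 = 7 + ((25 - 35 - 24) + 2215)/3 = 7 + (-34 + 2215)/3 = 7 + (⅓)*2181 = 7 + 727 = 734)
1/q = 1/734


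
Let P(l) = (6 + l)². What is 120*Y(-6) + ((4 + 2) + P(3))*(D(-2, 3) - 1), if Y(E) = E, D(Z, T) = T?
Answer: -546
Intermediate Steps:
120*Y(-6) + ((4 + 2) + P(3))*(D(-2, 3) - 1) = 120*(-6) + ((4 + 2) + (6 + 3)²)*(3 - 1) = -720 + (6 + 9²)*2 = -720 + (6 + 81)*2 = -720 + 87*2 = -720 + 174 = -546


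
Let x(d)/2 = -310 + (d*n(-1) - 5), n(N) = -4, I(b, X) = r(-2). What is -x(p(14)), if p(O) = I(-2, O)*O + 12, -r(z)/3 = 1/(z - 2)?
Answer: 810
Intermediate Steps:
r(z) = -3/(-2 + z) (r(z) = -3/(z - 2) = -3/(-2 + z))
I(b, X) = ¾ (I(b, X) = -3/(-2 - 2) = -3/(-4) = -3*(-¼) = ¾)
p(O) = 12 + 3*O/4 (p(O) = 3*O/4 + 12 = 12 + 3*O/4)
x(d) = -630 - 8*d (x(d) = 2*(-310 + (d*(-4) - 5)) = 2*(-310 + (-4*d - 5)) = 2*(-310 + (-5 - 4*d)) = 2*(-315 - 4*d) = -630 - 8*d)
-x(p(14)) = -(-630 - 8*(12 + (¾)*14)) = -(-630 - 8*(12 + 21/2)) = -(-630 - 8*45/2) = -(-630 - 180) = -1*(-810) = 810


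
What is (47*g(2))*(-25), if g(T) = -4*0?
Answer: 0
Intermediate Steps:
g(T) = 0
(47*g(2))*(-25) = (47*0)*(-25) = 0*(-25) = 0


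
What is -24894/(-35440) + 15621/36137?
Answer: 726601359/640347640 ≈ 1.1347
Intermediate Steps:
-24894/(-35440) + 15621/36137 = -24894*(-1/35440) + 15621*(1/36137) = 12447/17720 + 15621/36137 = 726601359/640347640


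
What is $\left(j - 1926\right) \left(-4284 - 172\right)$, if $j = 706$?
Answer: $5436320$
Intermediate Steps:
$\left(j - 1926\right) \left(-4284 - 172\right) = \left(706 - 1926\right) \left(-4284 - 172\right) = \left(-1220\right) \left(-4456\right) = 5436320$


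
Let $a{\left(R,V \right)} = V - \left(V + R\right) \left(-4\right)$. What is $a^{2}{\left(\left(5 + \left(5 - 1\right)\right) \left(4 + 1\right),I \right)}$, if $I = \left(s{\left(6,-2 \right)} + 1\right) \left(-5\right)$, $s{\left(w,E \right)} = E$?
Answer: $42025$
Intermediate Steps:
$I = 5$ ($I = \left(-2 + 1\right) \left(-5\right) = \left(-1\right) \left(-5\right) = 5$)
$a{\left(R,V \right)} = 4 R + 5 V$ ($a{\left(R,V \right)} = V - \left(R + V\right) \left(-4\right) = V - \left(- 4 R - 4 V\right) = V + \left(4 R + 4 V\right) = 4 R + 5 V$)
$a^{2}{\left(\left(5 + \left(5 - 1\right)\right) \left(4 + 1\right),I \right)} = \left(4 \left(5 + \left(5 - 1\right)\right) \left(4 + 1\right) + 5 \cdot 5\right)^{2} = \left(4 \left(5 + \left(5 - 1\right)\right) 5 + 25\right)^{2} = \left(4 \left(5 + 4\right) 5 + 25\right)^{2} = \left(4 \cdot 9 \cdot 5 + 25\right)^{2} = \left(4 \cdot 45 + 25\right)^{2} = \left(180 + 25\right)^{2} = 205^{2} = 42025$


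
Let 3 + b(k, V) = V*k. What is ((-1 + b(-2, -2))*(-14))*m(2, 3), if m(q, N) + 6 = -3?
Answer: 0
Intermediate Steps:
m(q, N) = -9 (m(q, N) = -6 - 3 = -9)
b(k, V) = -3 + V*k
((-1 + b(-2, -2))*(-14))*m(2, 3) = ((-1 + (-3 - 2*(-2)))*(-14))*(-9) = ((-1 + (-3 + 4))*(-14))*(-9) = ((-1 + 1)*(-14))*(-9) = (0*(-14))*(-9) = 0*(-9) = 0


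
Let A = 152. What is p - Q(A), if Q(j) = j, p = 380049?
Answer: 379897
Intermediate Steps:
p - Q(A) = 380049 - 1*152 = 380049 - 152 = 379897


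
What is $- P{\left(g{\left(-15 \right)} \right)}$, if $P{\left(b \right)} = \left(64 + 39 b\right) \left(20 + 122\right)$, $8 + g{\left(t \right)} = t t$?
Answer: $-1210834$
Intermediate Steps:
$g{\left(t \right)} = -8 + t^{2}$ ($g{\left(t \right)} = -8 + t t = -8 + t^{2}$)
$P{\left(b \right)} = 9088 + 5538 b$ ($P{\left(b \right)} = \left(64 + 39 b\right) 142 = 9088 + 5538 b$)
$- P{\left(g{\left(-15 \right)} \right)} = - (9088 + 5538 \left(-8 + \left(-15\right)^{2}\right)) = - (9088 + 5538 \left(-8 + 225\right)) = - (9088 + 5538 \cdot 217) = - (9088 + 1201746) = \left(-1\right) 1210834 = -1210834$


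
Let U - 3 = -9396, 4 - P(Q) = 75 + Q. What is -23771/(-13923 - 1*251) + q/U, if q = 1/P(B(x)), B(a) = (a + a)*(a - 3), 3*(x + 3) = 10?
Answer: 46368064145/27647988662 ≈ 1.6771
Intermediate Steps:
x = 1/3 (x = -3 + (1/3)*10 = -3 + 10/3 = 1/3 ≈ 0.33333)
B(a) = 2*a*(-3 + a) (B(a) = (2*a)*(-3 + a) = 2*a*(-3 + a))
P(Q) = -71 - Q (P(Q) = 4 - (75 + Q) = 4 + (-75 - Q) = -71 - Q)
U = -9393 (U = 3 - 9396 = -9393)
q = -9/623 (q = 1/(-71 - 2*(-3 + 1/3)/3) = 1/(-71 - 2*(-8)/(3*3)) = 1/(-71 - 1*(-16/9)) = 1/(-71 + 16/9) = 1/(-623/9) = -9/623 ≈ -0.014446)
-23771/(-13923 - 1*251) + q/U = -23771/(-13923 - 1*251) - 9/623/(-9393) = -23771/(-13923 - 251) - 9/623*(-1/9393) = -23771/(-14174) + 3/1950613 = -23771*(-1/14174) + 3/1950613 = 23771/14174 + 3/1950613 = 46368064145/27647988662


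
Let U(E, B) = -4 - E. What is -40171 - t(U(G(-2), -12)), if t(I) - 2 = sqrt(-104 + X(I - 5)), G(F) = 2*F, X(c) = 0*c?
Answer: -40173 - 2*I*sqrt(26) ≈ -40173.0 - 10.198*I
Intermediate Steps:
X(c) = 0
t(I) = 2 + 2*I*sqrt(26) (t(I) = 2 + sqrt(-104 + 0) = 2 + sqrt(-104) = 2 + 2*I*sqrt(26))
-40171 - t(U(G(-2), -12)) = -40171 - (2 + 2*I*sqrt(26)) = -40171 + (-2 - 2*I*sqrt(26)) = -40173 - 2*I*sqrt(26)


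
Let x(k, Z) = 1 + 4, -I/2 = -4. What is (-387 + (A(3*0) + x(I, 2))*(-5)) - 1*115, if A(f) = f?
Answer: -527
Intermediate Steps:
I = 8 (I = -2*(-4) = 8)
x(k, Z) = 5
(-387 + (A(3*0) + x(I, 2))*(-5)) - 1*115 = (-387 + (3*0 + 5)*(-5)) - 1*115 = (-387 + (0 + 5)*(-5)) - 115 = (-387 + 5*(-5)) - 115 = (-387 - 25) - 115 = -412 - 115 = -527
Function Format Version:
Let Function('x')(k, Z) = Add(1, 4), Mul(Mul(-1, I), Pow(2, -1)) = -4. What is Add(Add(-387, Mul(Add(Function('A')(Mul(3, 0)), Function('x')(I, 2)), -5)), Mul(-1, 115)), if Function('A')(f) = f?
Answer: -527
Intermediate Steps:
I = 8 (I = Mul(-2, -4) = 8)
Function('x')(k, Z) = 5
Add(Add(-387, Mul(Add(Function('A')(Mul(3, 0)), Function('x')(I, 2)), -5)), Mul(-1, 115)) = Add(Add(-387, Mul(Add(Mul(3, 0), 5), -5)), Mul(-1, 115)) = Add(Add(-387, Mul(Add(0, 5), -5)), -115) = Add(Add(-387, Mul(5, -5)), -115) = Add(Add(-387, -25), -115) = Add(-412, -115) = -527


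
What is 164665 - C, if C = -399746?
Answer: 564411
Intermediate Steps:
164665 - C = 164665 - 1*(-399746) = 164665 + 399746 = 564411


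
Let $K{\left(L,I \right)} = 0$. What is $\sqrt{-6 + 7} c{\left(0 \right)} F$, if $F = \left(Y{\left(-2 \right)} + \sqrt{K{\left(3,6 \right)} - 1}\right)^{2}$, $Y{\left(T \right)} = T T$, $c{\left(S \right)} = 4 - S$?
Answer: $60 + 32 i \approx 60.0 + 32.0 i$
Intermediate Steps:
$Y{\left(T \right)} = T^{2}$
$F = \left(4 + i\right)^{2}$ ($F = \left(\left(-2\right)^{2} + \sqrt{0 - 1}\right)^{2} = \left(4 + \sqrt{-1}\right)^{2} = \left(4 + i\right)^{2} \approx 15.0 + 8.0 i$)
$\sqrt{-6 + 7} c{\left(0 \right)} F = \sqrt{-6 + 7} \left(4 - 0\right) \left(4 + i\right)^{2} = \sqrt{1} \left(4 + 0\right) \left(4 + i\right)^{2} = 1 \cdot 4 \left(4 + i\right)^{2} = 4 \left(4 + i\right)^{2}$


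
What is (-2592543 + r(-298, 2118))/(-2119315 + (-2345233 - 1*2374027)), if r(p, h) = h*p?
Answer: 1074569/2279525 ≈ 0.47140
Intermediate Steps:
(-2592543 + r(-298, 2118))/(-2119315 + (-2345233 - 1*2374027)) = (-2592543 + 2118*(-298))/(-2119315 + (-2345233 - 1*2374027)) = (-2592543 - 631164)/(-2119315 + (-2345233 - 2374027)) = -3223707/(-2119315 - 4719260) = -3223707/(-6838575) = -3223707*(-1/6838575) = 1074569/2279525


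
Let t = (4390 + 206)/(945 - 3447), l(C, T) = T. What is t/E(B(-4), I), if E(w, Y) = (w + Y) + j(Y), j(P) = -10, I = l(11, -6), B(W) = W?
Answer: 383/4170 ≈ 0.091846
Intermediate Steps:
I = -6
E(w, Y) = -10 + Y + w (E(w, Y) = (w + Y) - 10 = (Y + w) - 10 = -10 + Y + w)
t = -766/417 (t = 4596/(-2502) = 4596*(-1/2502) = -766/417 ≈ -1.8369)
t/E(B(-4), I) = -766/(417*(-10 - 6 - 4)) = -766/417/(-20) = -766/417*(-1/20) = 383/4170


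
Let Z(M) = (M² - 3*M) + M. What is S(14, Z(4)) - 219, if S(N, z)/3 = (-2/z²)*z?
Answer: -879/4 ≈ -219.75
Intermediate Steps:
Z(M) = M² - 2*M
S(N, z) = -6/z (S(N, z) = 3*((-2/z²)*z) = 3*(-2/z) = -6/z)
S(14, Z(4)) - 219 = -6*1/(4*(-2 + 4)) - 219 = -6/(4*2) - 219 = -6/8 - 219 = -6*⅛ - 219 = -¾ - 219 = -879/4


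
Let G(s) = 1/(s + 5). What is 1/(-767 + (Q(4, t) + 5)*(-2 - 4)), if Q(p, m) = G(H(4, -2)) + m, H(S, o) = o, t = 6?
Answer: -1/835 ≈ -0.0011976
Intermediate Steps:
G(s) = 1/(5 + s)
Q(p, m) = ⅓ + m (Q(p, m) = 1/(5 - 2) + m = 1/3 + m = ⅓ + m)
1/(-767 + (Q(4, t) + 5)*(-2 - 4)) = 1/(-767 + ((⅓ + 6) + 5)*(-2 - 4)) = 1/(-767 + (19/3 + 5)*(-6)) = 1/(-767 + (34/3)*(-6)) = 1/(-767 - 68) = 1/(-835) = -1/835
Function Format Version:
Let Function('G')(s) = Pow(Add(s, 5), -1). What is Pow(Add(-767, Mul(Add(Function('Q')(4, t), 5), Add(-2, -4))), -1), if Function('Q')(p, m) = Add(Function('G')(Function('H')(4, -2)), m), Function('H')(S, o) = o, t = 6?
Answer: Rational(-1, 835) ≈ -0.0011976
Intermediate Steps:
Function('G')(s) = Pow(Add(5, s), -1)
Function('Q')(p, m) = Add(Rational(1, 3), m) (Function('Q')(p, m) = Add(Pow(Add(5, -2), -1), m) = Add(Pow(3, -1), m) = Add(Rational(1, 3), m))
Pow(Add(-767, Mul(Add(Function('Q')(4, t), 5), Add(-2, -4))), -1) = Pow(Add(-767, Mul(Add(Add(Rational(1, 3), 6), 5), Add(-2, -4))), -1) = Pow(Add(-767, Mul(Add(Rational(19, 3), 5), -6)), -1) = Pow(Add(-767, Mul(Rational(34, 3), -6)), -1) = Pow(Add(-767, -68), -1) = Pow(-835, -1) = Rational(-1, 835)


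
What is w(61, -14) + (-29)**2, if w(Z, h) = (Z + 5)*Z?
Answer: 4867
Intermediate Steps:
w(Z, h) = Z*(5 + Z) (w(Z, h) = (5 + Z)*Z = Z*(5 + Z))
w(61, -14) + (-29)**2 = 61*(5 + 61) + (-29)**2 = 61*66 + 841 = 4026 + 841 = 4867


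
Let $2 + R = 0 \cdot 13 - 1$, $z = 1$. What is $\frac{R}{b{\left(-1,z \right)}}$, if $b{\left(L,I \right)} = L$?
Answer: $3$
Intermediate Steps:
$R = -3$ ($R = -2 + \left(0 \cdot 13 - 1\right) = -2 + \left(0 - 1\right) = -2 - 1 = -3$)
$\frac{R}{b{\left(-1,z \right)}} = - \frac{3}{-1} = \left(-3\right) \left(-1\right) = 3$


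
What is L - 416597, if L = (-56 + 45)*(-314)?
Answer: -413143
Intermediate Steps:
L = 3454 (L = -11*(-314) = 3454)
L - 416597 = 3454 - 416597 = -413143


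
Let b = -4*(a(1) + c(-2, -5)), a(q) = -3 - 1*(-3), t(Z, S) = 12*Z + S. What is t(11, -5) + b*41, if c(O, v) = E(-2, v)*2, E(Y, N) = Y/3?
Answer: 1037/3 ≈ 345.67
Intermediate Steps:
t(Z, S) = S + 12*Z
a(q) = 0 (a(q) = -3 + 3 = 0)
E(Y, N) = Y/3 (E(Y, N) = Y*(1/3) = Y/3)
c(O, v) = -4/3 (c(O, v) = ((1/3)*(-2))*2 = -2/3*2 = -4/3)
b = 16/3 (b = -4*(0 - 4/3) = -4*(-4/3) = 16/3 ≈ 5.3333)
t(11, -5) + b*41 = (-5 + 12*11) + (16/3)*41 = (-5 + 132) + 656/3 = 127 + 656/3 = 1037/3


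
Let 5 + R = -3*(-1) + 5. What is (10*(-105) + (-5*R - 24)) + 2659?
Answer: 1570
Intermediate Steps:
R = 3 (R = -5 + (-3*(-1) + 5) = -5 + (3 + 5) = -5 + 8 = 3)
(10*(-105) + (-5*R - 24)) + 2659 = (10*(-105) + (-5*3 - 24)) + 2659 = (-1050 + (-15 - 24)) + 2659 = (-1050 - 39) + 2659 = -1089 + 2659 = 1570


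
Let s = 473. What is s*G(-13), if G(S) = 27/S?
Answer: -12771/13 ≈ -982.38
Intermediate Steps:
s*G(-13) = 473*(27/(-13)) = 473*(27*(-1/13)) = 473*(-27/13) = -12771/13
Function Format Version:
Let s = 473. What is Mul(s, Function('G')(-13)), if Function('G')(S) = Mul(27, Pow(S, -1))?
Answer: Rational(-12771, 13) ≈ -982.38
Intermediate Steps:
Mul(s, Function('G')(-13)) = Mul(473, Mul(27, Pow(-13, -1))) = Mul(473, Mul(27, Rational(-1, 13))) = Mul(473, Rational(-27, 13)) = Rational(-12771, 13)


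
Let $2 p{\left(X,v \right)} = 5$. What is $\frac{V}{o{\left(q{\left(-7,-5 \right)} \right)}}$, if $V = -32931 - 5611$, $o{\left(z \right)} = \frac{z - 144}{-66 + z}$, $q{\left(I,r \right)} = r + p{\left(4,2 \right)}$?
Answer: $- \frac{5280254}{293} \approx -18021.0$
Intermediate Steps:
$p{\left(X,v \right)} = \frac{5}{2}$ ($p{\left(X,v \right)} = \frac{1}{2} \cdot 5 = \frac{5}{2}$)
$q{\left(I,r \right)} = \frac{5}{2} + r$ ($q{\left(I,r \right)} = r + \frac{5}{2} = \frac{5}{2} + r$)
$o{\left(z \right)} = \frac{-144 + z}{-66 + z}$
$V = -38542$ ($V = -32931 - 5611 = -38542$)
$\frac{V}{o{\left(q{\left(-7,-5 \right)} \right)}} = - \frac{38542}{\frac{1}{-66 + \left(\frac{5}{2} - 5\right)} \left(-144 + \left(\frac{5}{2} - 5\right)\right)} = - \frac{38542}{\frac{1}{-66 - \frac{5}{2}} \left(-144 - \frac{5}{2}\right)} = - \frac{38542}{\frac{1}{- \frac{137}{2}} \left(- \frac{293}{2}\right)} = - \frac{38542}{\left(- \frac{2}{137}\right) \left(- \frac{293}{2}\right)} = - \frac{38542}{\frac{293}{137}} = \left(-38542\right) \frac{137}{293} = - \frac{5280254}{293}$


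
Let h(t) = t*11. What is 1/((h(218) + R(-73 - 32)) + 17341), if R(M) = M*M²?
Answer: -1/1137886 ≈ -8.7882e-7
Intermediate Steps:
h(t) = 11*t
R(M) = M³
1/((h(218) + R(-73 - 32)) + 17341) = 1/((11*218 + (-73 - 32)³) + 17341) = 1/((2398 + (-105)³) + 17341) = 1/((2398 - 1157625) + 17341) = 1/(-1155227 + 17341) = 1/(-1137886) = -1/1137886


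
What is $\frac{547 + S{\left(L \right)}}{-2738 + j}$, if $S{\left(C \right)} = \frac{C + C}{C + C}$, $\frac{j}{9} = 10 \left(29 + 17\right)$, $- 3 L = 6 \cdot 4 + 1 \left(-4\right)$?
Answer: $\frac{274}{701} \approx 0.39087$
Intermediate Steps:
$L = - \frac{20}{3}$ ($L = - \frac{6 \cdot 4 + 1 \left(-4\right)}{3} = - \frac{24 - 4}{3} = \left(- \frac{1}{3}\right) 20 = - \frac{20}{3} \approx -6.6667$)
$j = 4140$ ($j = 9 \cdot 10 \left(29 + 17\right) = 9 \cdot 10 \cdot 46 = 9 \cdot 460 = 4140$)
$S{\left(C \right)} = 1$ ($S{\left(C \right)} = \frac{2 C}{2 C} = 2 C \frac{1}{2 C} = 1$)
$\frac{547 + S{\left(L \right)}}{-2738 + j} = \frac{547 + 1}{-2738 + 4140} = \frac{548}{1402} = 548 \cdot \frac{1}{1402} = \frac{274}{701}$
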